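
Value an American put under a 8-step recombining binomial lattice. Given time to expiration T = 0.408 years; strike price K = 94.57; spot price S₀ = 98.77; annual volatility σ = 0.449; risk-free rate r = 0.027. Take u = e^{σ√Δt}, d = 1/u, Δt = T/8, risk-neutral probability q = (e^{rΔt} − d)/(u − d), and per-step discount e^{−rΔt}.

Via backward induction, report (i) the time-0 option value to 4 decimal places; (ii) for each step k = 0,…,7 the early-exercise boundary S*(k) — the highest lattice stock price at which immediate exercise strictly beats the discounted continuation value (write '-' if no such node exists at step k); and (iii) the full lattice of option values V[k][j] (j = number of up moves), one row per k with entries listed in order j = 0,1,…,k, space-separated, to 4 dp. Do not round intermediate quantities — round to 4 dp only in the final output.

price = 8.6988
boundary = - - - - 65.8382 59.4896 65.8382 72.8643
tree:
8.6988
12.3315 4.8111
16.9591 7.3828 2.0550
22.5188 11.0196 3.4870 0.5187
28.7318 15.8916 5.8039 1.0016 0.0000
35.0804 21.9497 9.4122 1.9342 0.0000 0.0000
40.8168 28.7318 14.7080 3.7353 0.0000 0.0000 0.0000
46.0001 35.0804 21.7057 7.2133 0.0000 0.0000 0.0000 0.0000
50.6835 40.8168 28.7318 13.9298 0.0000 0.0000 0.0000 0.0000 0.0000

Δt=0.05100, u=1.10672, d=0.90357, q=0.48146, disc=e^(-rΔt)=0.99862
k=8 terminal: V=max(K-S,0) → 50.6835 40.8168 28.7318 13.9298 0.0000 0.0000 0.0000 0.0000 0.0000
k=7: j=0 S=48.5699 intr=46.0001 cont=45.8699 V=46.0001[EX]; j=1 S=59.4896 intr=35.0804 cont=34.9503 V=35.0804[EX]; j=2 S=72.8643 intr=21.7057 cont=21.5756 V=21.7057[EX]; j=3 S=89.2459 intr=5.3241 cont=7.2133 V=7.2133[hold]; j=4 S=109.3105 intr=0.0000 cont=0.0000 V=0.0000[hold]; j=5 S=133.8861 intr=0.0000 cont=0.0000 V=0.0000[hold]; j=6 S=163.9869 intr=0.0000 cont=0.0000 V=0.0000[hold]; j=7 S=200.8550 intr=0.0000 cont=0.0000 V=0.0000[hold]  S*(7)=72.8643
k=6: j=0 S=53.7532 intr=40.8168 cont=40.6867 V=40.8168[EX]; j=1 S=65.8382 intr=28.7318 cont=28.6017 V=28.7318[EX]; j=2 S=80.6402 intr=13.9298 cont=14.7080 V=14.7080[hold]; j=3 S=98.7700 intr=0.0000 cont=3.7353 V=3.7353[hold]; j=4 S=120.9758 intr=0.0000 cont=0.0000 V=0.0000[hold]; j=5 S=148.1741 intr=0.0000 cont=0.0000 V=0.0000[hold]; j=6 S=181.4871 intr=0.0000 cont=0.0000 V=0.0000[hold]  S*(6)=65.8382
k=5: j=0 S=59.4896 intr=35.0804 cont=34.9503 V=35.0804[EX]; j=1 S=72.8643 intr=21.7057 cont=21.9497 V=21.9497[hold]; j=2 S=89.2459 intr=5.3241 cont=9.4122 V=9.4122[hold]; j=3 S=109.3105 intr=0.0000 cont=1.9342 V=1.9342[hold]; j=4 S=133.8861 intr=0.0000 cont=0.0000 V=0.0000[hold]; j=5 S=163.9869 intr=0.0000 cont=0.0000 V=0.0000[hold]  S*(5)=59.4896
k=4: j=0 S=65.8382 intr=28.7318 cont=28.7190 V=28.7318[EX]; j=1 S=80.6402 intr=13.9298 cont=15.8916 V=15.8916[hold]; j=2 S=98.7700 intr=0.0000 cont=5.8039 V=5.8039[hold]; j=3 S=120.9758 intr=0.0000 cont=1.0016 V=1.0016[hold]; j=4 S=148.1741 intr=0.0000 cont=0.0000 V=0.0000[hold]  S*(4)=65.8382
k=3: j=0 S=72.8643 intr=21.7057 cont=22.5188 V=22.5188[hold]; j=1 S=89.2459 intr=5.3241 cont=11.0196 V=11.0196[hold]; j=2 S=109.3105 intr=0.0000 cont=3.4870 V=3.4870[hold]; j=3 S=133.8861 intr=0.0000 cont=0.5187 V=0.5187[hold]  S*(3)=-
k=2: j=0 S=80.6402 intr=13.9298 cont=16.9591 V=16.9591[hold]; j=1 S=98.7700 intr=0.0000 cont=7.3828 V=7.3828[hold]; j=2 S=120.9758 intr=0.0000 cont=2.0550 V=2.0550[hold]  S*(2)=-
k=1: j=0 S=89.2459 intr=5.3241 cont=12.3315 V=12.3315[hold]; j=1 S=109.3105 intr=0.0000 cont=4.8111 V=4.8111[hold]  S*(1)=-
k=0: j=0 S=98.7700 intr=0.0000 cont=8.6988 V=8.6988[hold]  S*(0)=-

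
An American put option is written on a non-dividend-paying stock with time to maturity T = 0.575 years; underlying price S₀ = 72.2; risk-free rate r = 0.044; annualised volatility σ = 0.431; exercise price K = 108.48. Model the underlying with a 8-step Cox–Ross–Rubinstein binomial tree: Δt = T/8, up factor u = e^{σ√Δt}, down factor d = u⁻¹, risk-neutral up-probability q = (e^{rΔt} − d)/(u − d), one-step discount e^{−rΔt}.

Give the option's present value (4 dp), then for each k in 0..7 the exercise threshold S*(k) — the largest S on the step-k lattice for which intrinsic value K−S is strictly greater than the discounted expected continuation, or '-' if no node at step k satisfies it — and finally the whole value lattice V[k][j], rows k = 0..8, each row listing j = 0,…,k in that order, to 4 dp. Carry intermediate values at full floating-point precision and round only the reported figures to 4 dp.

Δt=0.07187, u=1.12249, d=0.89088, q=0.48482, disc=e^(-rΔt)=0.99684
k=8 terminal: V=max(K-S,0) → 79.8330 72.3853 63.0013 51.1776 36.2800 17.5092 0.0000 0.0000 0.0000
k=7: j=0 S=32.1559 intr=76.3241 cont=75.9815 V=76.3241[EX]; j=1 S=40.5159 intr=67.9641 cont=67.6216 V=67.9641[EX]; j=2 S=51.0494 intr=57.4306 cont=57.0881 V=57.4306[EX]; j=3 S=64.3213 intr=44.1587 cont=43.8162 V=44.1587[EX]; j=4 S=81.0437 intr=27.4363 cont=27.0937 V=27.4363[EX]; j=5 S=102.1137 intr=6.3663 cont=8.9919 V=8.9919[hold]; j=6 S=128.6615 intr=0.0000 cont=0.0000 V=0.0000[hold]; j=7 S=162.1113 intr=0.0000 cont=0.0000 V=0.0000[hold]  S*(7)=81.0437
k=6: j=0 S=36.0947 intr=72.3853 cont=72.0428 V=72.3853[EX]; j=1 S=45.4787 intr=63.0013 cont=62.6588 V=63.0013[EX]; j=2 S=57.3024 intr=51.1776 cont=50.8351 V=51.1776[EX]; j=3 S=72.2000 intr=36.2800 cont=35.9375 V=36.2800[EX]; j=4 S=90.9708 intr=17.5092 cont=18.4357 V=18.4357[hold]; j=5 S=114.6216 intr=0.0000 cont=4.6178 V=4.6178[hold]; j=6 S=144.4212 intr=0.0000 cont=0.0000 V=0.0000[hold]  S*(6)=72.2000
k=5: j=0 S=40.5159 intr=67.9641 cont=67.6216 V=67.9641[EX]; j=1 S=51.0494 intr=57.4306 cont=57.0881 V=57.4306[EX]; j=2 S=64.3213 intr=44.1587 cont=43.8162 V=44.1587[EX]; j=3 S=81.0437 intr=27.4363 cont=27.5415 V=27.5415[hold]; j=4 S=102.1137 intr=6.3663 cont=11.6994 V=11.6994[hold]; j=5 S=128.6615 intr=0.0000 cont=2.3715 V=2.3715[hold]  S*(5)=64.3213
k=4: j=0 S=45.4787 intr=63.0013 cont=62.6588 V=63.0013[EX]; j=1 S=57.3024 intr=51.1776 cont=50.8351 V=51.1776[EX]; j=2 S=72.2000 intr=36.2800 cont=35.9883 V=36.2800[EX]; j=3 S=90.9708 intr=17.5092 cont=19.7982 V=19.7982[hold]; j=4 S=114.6216 intr=0.0000 cont=7.1544 V=7.1544[hold]  S*(4)=72.2000
k=3: j=0 S=51.0494 intr=57.4306 cont=57.0881 V=57.4306[EX]; j=1 S=64.3213 intr=44.1587 cont=43.8162 V=44.1587[EX]; j=2 S=81.0437 intr=27.4363 cont=28.2000 V=28.2000[hold]; j=3 S=102.1137 intr=6.3663 cont=13.6251 V=13.6251[hold]  S*(3)=64.3213
k=2: j=0 S=57.3024 intr=51.1776 cont=50.8351 V=51.1776[EX]; j=1 S=72.2000 intr=36.2800 cont=36.3066 V=36.3066[hold]; j=2 S=90.9708 intr=17.5092 cont=21.0670 V=21.0670[hold]  S*(2)=57.3024
k=1: j=0 S=64.3213 intr=44.1587 cont=43.8290 V=44.1587[EX]; j=1 S=81.0437 intr=27.4363 cont=28.8268 V=28.8268[hold]  S*(1)=64.3213
k=0: j=0 S=72.2000 intr=36.2800 cont=36.6095 V=36.6095[hold]  S*(0)=-

price = 36.6095
boundary = - 64.3213 57.3024 64.3213 72.2000 64.3213 72.2000 81.0437
tree:
36.6095
44.1587 28.8268
51.1776 36.3066 21.0670
57.4306 44.1587 28.2000 13.6251
63.0013 51.1776 36.2800 19.7982 7.1544
67.9641 57.4306 44.1587 27.5415 11.6994 2.3715
72.3853 63.0013 51.1776 36.2800 18.4357 4.6178 0.0000
76.3241 67.9641 57.4306 44.1587 27.4363 8.9919 0.0000 0.0000
79.8330 72.3853 63.0013 51.1776 36.2800 17.5092 0.0000 0.0000 0.0000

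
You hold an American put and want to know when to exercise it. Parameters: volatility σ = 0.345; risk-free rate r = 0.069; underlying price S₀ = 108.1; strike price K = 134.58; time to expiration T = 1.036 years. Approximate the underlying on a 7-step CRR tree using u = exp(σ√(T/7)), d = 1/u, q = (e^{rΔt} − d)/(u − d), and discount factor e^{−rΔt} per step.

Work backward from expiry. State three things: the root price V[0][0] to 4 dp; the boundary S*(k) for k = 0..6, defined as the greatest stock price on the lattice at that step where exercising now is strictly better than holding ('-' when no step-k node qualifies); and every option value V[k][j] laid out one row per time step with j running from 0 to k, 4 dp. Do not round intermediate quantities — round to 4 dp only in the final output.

price = 29.3531
boundary = - 94.6639 82.8978 94.6639 82.8978 94.6639 108.1000
tree:
29.3531
39.9161 19.6128
51.6822 28.5064 11.3084
61.9859 39.9161 17.9204 5.0679
71.0088 51.6822 27.3910 9.0169 1.3067
78.9103 61.9859 39.9161 15.6910 2.6691 0.0000
85.8297 71.0088 51.6822 26.4800 5.4521 0.0000 0.0000
91.8890 78.9103 61.9859 39.9161 11.1368 0.0000 0.0000 0.0000

Δt=0.14800, u=1.14193, d=0.87571, q=0.50542, disc=e^(-rΔt)=0.98984
k=7 terminal: V=max(K-S,0) → 91.8890 78.9103 61.9859 39.9161 11.1368 0.0000 0.0000 0.0000
k=6: j=0 S=48.7503 intr=85.8297 cont=84.4623 V=85.8297[EX]; j=1 S=63.5712 intr=71.0088 cont=69.6415 V=71.0088[EX]; j=2 S=82.8978 intr=51.6822 cont=50.3149 V=51.6822[EX]; j=3 S=108.1000 intr=26.4800 cont=25.1127 V=26.4800[EX]; j=4 S=140.9641 intr=0.0000 cont=5.4521 V=5.4521[hold]; j=5 S=183.8193 intr=0.0000 cont=0.0000 V=0.0000[hold]; j=6 S=239.7032 intr=0.0000 cont=0.0000 V=0.0000[hold]  S*(6)=108.1000
k=5: j=0 S=55.6697 intr=78.9103 cont=77.5430 V=78.9103[EX]; j=1 S=72.5941 intr=61.9859 cont=60.6185 V=61.9859[EX]; j=2 S=94.6639 intr=39.9161 cont=38.5488 V=39.9161[EX]; j=3 S=123.4432 intr=11.1368 cont=15.6910 V=15.6910[hold]; j=4 S=160.9718 intr=0.0000 cont=2.6691 V=2.6691[hold]; j=5 S=209.9097 intr=0.0000 cont=0.0000 V=0.0000[hold]  S*(5)=94.6639
k=4: j=0 S=63.5712 intr=71.0088 cont=69.6415 V=71.0088[EX]; j=1 S=82.8978 intr=51.6822 cont=50.3149 V=51.6822[EX]; j=2 S=108.1000 intr=26.4800 cont=27.3910 V=27.3910[hold]; j=3 S=140.9641 intr=0.0000 cont=9.0169 V=9.0169[hold]; j=4 S=183.8193 intr=0.0000 cont=1.3067 V=1.3067[hold]  S*(4)=82.8978
k=3: j=0 S=72.5941 intr=61.9859 cont=60.6185 V=61.9859[EX]; j=1 S=94.6639 intr=39.9161 cont=39.0046 V=39.9161[EX]; j=2 S=123.4432 intr=11.1368 cont=17.9204 V=17.9204[hold]; j=3 S=160.9718 intr=0.0000 cont=5.0679 V=5.0679[hold]  S*(3)=94.6639
k=2: j=0 S=82.8978 intr=51.6822 cont=50.3149 V=51.6822[EX]; j=1 S=108.1000 intr=26.4800 cont=28.5064 V=28.5064[hold]; j=2 S=140.9641 intr=0.0000 cont=11.3084 V=11.3084[hold]  S*(2)=82.8978
k=1: j=0 S=94.6639 intr=39.9161 cont=39.5625 V=39.9161[EX]; j=1 S=123.4432 intr=11.1368 cont=19.6128 V=19.6128[hold]  S*(1)=94.6639
k=0: j=0 S=108.1000 intr=26.4800 cont=29.3531 V=29.3531[hold]  S*(0)=-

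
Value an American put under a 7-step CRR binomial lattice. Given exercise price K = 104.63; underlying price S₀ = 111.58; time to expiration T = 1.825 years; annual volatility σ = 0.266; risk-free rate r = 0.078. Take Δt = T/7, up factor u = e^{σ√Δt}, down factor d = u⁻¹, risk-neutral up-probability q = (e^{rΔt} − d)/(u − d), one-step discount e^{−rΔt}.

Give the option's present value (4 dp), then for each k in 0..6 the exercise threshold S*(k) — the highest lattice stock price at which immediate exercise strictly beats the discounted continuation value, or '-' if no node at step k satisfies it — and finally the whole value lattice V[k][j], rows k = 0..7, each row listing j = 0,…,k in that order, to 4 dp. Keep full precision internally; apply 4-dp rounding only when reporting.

Δt=0.26071, u=1.14548, d=0.87300, q=0.54149, disc=e^(-rΔt)=0.97987
k=7 terminal: V=max(K-S,0) → 61.5094 48.0508 30.3916 7.2207 0.0000 0.0000 0.0000 0.0000
k=6: j=0 S=49.3936 intr=55.2364 cont=53.1301 V=55.2364[EX]; j=1 S=64.8101 intr=39.8199 cont=37.7137 V=39.8199[EX]; j=2 S=85.0383 intr=19.5917 cont=17.4855 V=19.5917[EX]; j=3 S=111.5800 intr=0.0000 cont=3.2441 V=3.2441[hold]; j=4 S=146.4058 intr=0.0000 cont=0.0000 V=0.0000[hold]; j=5 S=192.1012 intr=0.0000 cont=0.0000 V=0.0000[hold]; j=6 S=252.0588 intr=0.0000 cont=0.0000 V=0.0000[hold]  S*(6)=85.0383
k=5: j=0 S=56.5792 intr=48.0508 cont=45.9446 V=48.0508[EX]; j=1 S=74.2384 intr=30.3916 cont=28.2854 V=30.3916[EX]; j=2 S=97.4093 intr=7.2207 cont=10.5234 V=10.5234[hold]; j=3 S=127.8122 intr=0.0000 cont=1.4575 V=1.4575[hold]; j=4 S=167.7043 intr=0.0000 cont=0.0000 V=0.0000[hold]; j=5 S=220.0473 intr=0.0000 cont=0.0000 V=0.0000[hold]  S*(5)=74.2384
k=4: j=0 S=64.8101 intr=39.8199 cont=37.7137 V=39.8199[EX]; j=1 S=85.0383 intr=19.5917 cont=19.2379 V=19.5917[EX]; j=2 S=111.5800 intr=0.0000 cont=5.5012 V=5.5012[hold]; j=3 S=146.4058 intr=0.0000 cont=0.6548 V=0.6548[hold]; j=4 S=192.1012 intr=0.0000 cont=0.0000 V=0.0000[hold]  S*(4)=85.0383
k=3: j=0 S=74.2384 intr=30.3916 cont=28.2854 V=30.3916[EX]; j=1 S=97.4093 intr=7.2207 cont=11.7210 V=11.7210[hold]; j=2 S=127.8122 intr=0.0000 cont=2.8190 V=2.8190[hold]; j=3 S=167.7043 intr=0.0000 cont=0.2942 V=0.2942[hold]  S*(3)=74.2384
k=2: j=0 S=85.0383 intr=19.5917 cont=19.8733 V=19.8733[hold]; j=1 S=111.5800 intr=0.0000 cont=6.7617 V=6.7617[hold]; j=2 S=146.4058 intr=0.0000 cont=1.4226 V=1.4226[hold]  S*(2)=-
k=1: j=0 S=97.4093 intr=7.2207 cont=12.5163 V=12.5163[hold]; j=1 S=127.8122 intr=0.0000 cont=3.7927 V=3.7927[hold]  S*(1)=-
k=0: j=0 S=111.5800 intr=0.0000 cont=7.6357 V=7.6357[hold]  S*(0)=-

price = 7.6357
boundary = - - - 74.2384 85.0383 74.2384 85.0383
tree:
7.6357
12.5163 3.7927
19.8733 6.7617 1.4226
30.3916 11.7210 2.8190 0.2942
39.8199 19.5917 5.5012 0.6548 0.0000
48.0508 30.3916 10.5234 1.4575 0.0000 0.0000
55.2364 39.8199 19.5917 3.2441 0.0000 0.0000 0.0000
61.5094 48.0508 30.3916 7.2207 0.0000 0.0000 0.0000 0.0000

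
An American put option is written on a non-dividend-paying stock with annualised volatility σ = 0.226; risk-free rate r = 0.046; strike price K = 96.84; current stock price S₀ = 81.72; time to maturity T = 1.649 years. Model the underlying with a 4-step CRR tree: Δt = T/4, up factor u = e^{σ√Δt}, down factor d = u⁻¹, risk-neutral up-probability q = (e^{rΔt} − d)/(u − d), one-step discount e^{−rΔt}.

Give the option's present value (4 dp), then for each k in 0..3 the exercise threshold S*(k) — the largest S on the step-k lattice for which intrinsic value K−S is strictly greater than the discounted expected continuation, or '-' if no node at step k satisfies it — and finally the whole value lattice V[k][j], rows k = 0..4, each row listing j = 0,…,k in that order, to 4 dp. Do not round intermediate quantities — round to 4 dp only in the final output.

price = 16.7117
boundary = - 70.6820 61.1350 70.6820
tree:
16.7117
26.1580 8.9229
35.7050 15.7022 3.2222
43.9625 26.1580 6.9800 0.0000
51.1047 35.7050 15.1200 0.0000 0.0000

params: Δt=0.41225 u=1.15616 d=0.86493 q=0.52952 e^(-rΔt)=0.98122
t_4 payoffs: 51.1047 35.7050 15.1200 0.0000 0.0000
t_3: node(3,0) S=52.8775 payoff=43.9625 vs cont=42.1434 → 43.9625 [stop]  node(3,1) S=70.6820 payoff=26.1580 vs cont=24.3388 → 26.1580 [stop]  node(3,2) S=94.4817 payoff=2.3583 vs cont=6.9800 → 6.9800 [wait]  node(3,3) S=126.2950 payoff=0.0000 vs cont=0.0000 → 0.0000 [wait]  ⇒ S*(3)=70.6820
t_2: node(2,0) S=61.1350 payoff=35.7050 vs cont=33.8859 → 35.7050 [stop]  node(2,1) S=81.7200 payoff=15.1200 vs cont=15.7022 → 15.7022 [wait]  node(2,2) S=109.2363 payoff=0.0000 vs cont=3.2222 → 3.2222 [wait]  ⇒ S*(2)=61.1350
t_1: node(1,0) S=70.6820 payoff=26.1580 vs cont=24.6413 → 26.1580 [stop]  node(1,1) S=94.4817 payoff=2.3583 vs cont=8.9229 → 8.9229 [wait]  ⇒ S*(1)=70.6820
t_0: node(0,0) S=81.7200 payoff=15.1200 vs cont=16.7117 → 16.7117 [wait]  ⇒ S*(0)=-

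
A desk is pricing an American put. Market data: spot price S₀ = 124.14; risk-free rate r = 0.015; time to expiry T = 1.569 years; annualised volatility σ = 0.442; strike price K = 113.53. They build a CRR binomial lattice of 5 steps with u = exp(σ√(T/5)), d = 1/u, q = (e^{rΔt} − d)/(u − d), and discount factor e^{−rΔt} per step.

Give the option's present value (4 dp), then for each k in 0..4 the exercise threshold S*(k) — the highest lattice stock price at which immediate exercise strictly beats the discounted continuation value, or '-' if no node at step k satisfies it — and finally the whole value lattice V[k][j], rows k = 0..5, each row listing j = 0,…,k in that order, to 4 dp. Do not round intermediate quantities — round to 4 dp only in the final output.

params: Δt=0.31380 u=1.28095 d=0.78067 q=0.44785 e^(-rΔt)=0.99530
t_5 payoffs: 77.5337 54.4665 16.6173 0.0000 0.0000 0.0000
t_4: node(4,0) S=46.1093 payoff=67.4207 vs cont=66.8876 → 67.4207 [stop]  node(4,1) S=75.6572 payoff=37.8728 vs cont=37.3397 → 37.8728 [stop]  node(4,2) S=124.1400 payoff=0.0000 vs cont=9.1322 → 9.1322 [wait]  node(4,3) S=203.6917 payoff=0.0000 vs cont=0.0000 → 0.0000 [wait]  node(4,4) S=334.2221 payoff=0.0000 vs cont=0.0000 → 0.0000 [wait]  ⇒ S*(4)=75.6572
t_3: node(3,0) S=59.0635 payoff=54.4665 vs cont=53.9334 → 54.4665 [stop]  node(3,1) S=96.9127 payoff=16.6173 vs cont=24.8841 → 24.8841 [wait]  node(3,2) S=159.0166 payoff=0.0000 vs cont=5.0187 → 5.0187 [wait]  node(3,3) S=260.9181 payoff=0.0000 vs cont=0.0000 → 0.0000 [wait]  ⇒ S*(3)=59.0635
t_2: node(2,0) S=75.6572 payoff=37.8728 vs cont=41.0246 → 41.0246 [wait]  node(2,1) S=124.1400 payoff=0.0000 vs cont=15.9124 → 15.9124 [wait]  node(2,2) S=203.6917 payoff=0.0000 vs cont=2.7581 → 2.7581 [wait]  ⇒ S*(2)=-
t_1: node(1,0) S=96.9127 payoff=16.6173 vs cont=29.6384 → 29.6384 [wait]  node(1,1) S=159.0166 payoff=0.0000 vs cont=9.9742 → 9.9742 [wait]  ⇒ S*(1)=-
t_0: node(0,0) S=124.1400 payoff=0.0000 vs cont=20.7340 → 20.7340 [wait]  ⇒ S*(0)=-

price = 20.7340
boundary = - - - 59.0635 75.6572
tree:
20.7340
29.6384 9.9742
41.0246 15.9124 2.7581
54.4665 24.8841 5.0187 0.0000
67.4207 37.8728 9.1322 0.0000 0.0000
77.5337 54.4665 16.6173 0.0000 0.0000 0.0000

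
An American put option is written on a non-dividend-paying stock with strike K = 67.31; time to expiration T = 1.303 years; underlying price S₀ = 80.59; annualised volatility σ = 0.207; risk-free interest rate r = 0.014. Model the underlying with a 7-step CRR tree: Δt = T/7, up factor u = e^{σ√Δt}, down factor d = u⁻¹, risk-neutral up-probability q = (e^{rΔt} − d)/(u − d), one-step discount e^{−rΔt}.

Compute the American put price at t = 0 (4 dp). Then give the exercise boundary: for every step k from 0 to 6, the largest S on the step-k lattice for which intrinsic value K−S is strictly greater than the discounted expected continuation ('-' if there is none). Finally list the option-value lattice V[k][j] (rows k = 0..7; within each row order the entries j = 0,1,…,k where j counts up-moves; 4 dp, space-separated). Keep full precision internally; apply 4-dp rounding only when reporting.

price = 2.0996
boundary = - - - - - 51.5644 56.3814
tree:
2.0996
3.3445 0.8268
5.1987 1.4499 0.1885
7.8399 2.5022 0.3723 0.0000
11.3821 4.2283 0.7352 0.0000 0.0000
15.7456 6.9419 1.4519 0.0000 0.0000 0.0000
20.1511 10.9286 2.8670 0.0000 0.0000 0.0000 0.0000
24.1802 15.7456 5.6615 0.0000 0.0000 0.0000 0.0000 0.0000

Δt=0.18614  u=1.09342  d=0.91456  q=0.49228  discount=0.99740
step 7 (expiry): payoffs max(K−S,0) = 24.1802 15.7456 5.6615 0.0000 0.0000 0.0000 0.0000 0.0000
step 6: (k=6,j=0): S=47.1589, (K−S)⁺=20.1511, hold=19.9759 ⇒ V=20.1511 exercise | (k=6,j=1): S=56.3814, (K−S)⁺=10.9286, hold=10.7534 ⇒ V=10.9286 exercise | (k=6,j=2): S=67.4076, (K−S)⁺=0.0000, hold=2.8670 ⇒ V=2.8670 continue | (k=6,j=3): S=80.5900, (K−S)⁺=0.0000, hold=0.0000 ⇒ V=0.0000 continue | (k=6,j=4): S=96.3504, (K−S)⁺=0.0000, hold=0.0000 ⇒ V=0.0000 continue | (k=6,j=5): S=115.1930, (K−S)⁺=0.0000, hold=0.0000 ⇒ V=0.0000 continue | (k=6,j=6): S=137.7205, (K−S)⁺=0.0000, hold=0.0000 ⇒ V=0.0000 continue  boundary S*=56.3814
step 5: (k=5,j=0): S=51.5644, (K−S)⁺=15.7456, hold=15.5704 ⇒ V=15.7456 exercise | (k=5,j=1): S=61.6485, (K−S)⁺=5.6615, hold=6.9419 ⇒ V=6.9419 continue | (k=5,j=2): S=73.7047, (K−S)⁺=0.0000, hold=1.4519 ⇒ V=1.4519 continue | (k=5,j=3): S=88.1186, (K−S)⁺=0.0000, hold=0.0000 ⇒ V=0.0000 continue | (k=5,j=4): S=105.3513, (K−S)⁺=0.0000, hold=0.0000 ⇒ V=0.0000 continue | (k=5,j=5): S=125.9541, (K−S)⁺=0.0000, hold=0.0000 ⇒ V=0.0000 continue  boundary S*=51.5644
step 4: (k=4,j=0): S=56.3814, (K−S)⁺=10.9286, hold=11.3821 ⇒ V=11.3821 continue | (k=4,j=1): S=67.4076, (K−S)⁺=0.0000, hold=4.2283 ⇒ V=4.2283 continue | (k=4,j=2): S=80.5900, (K−S)⁺=0.0000, hold=0.7352 ⇒ V=0.7352 continue | (k=4,j=3): S=96.3504, (K−S)⁺=0.0000, hold=0.0000 ⇒ V=0.0000 continue | (k=4,j=4): S=115.1930, (K−S)⁺=0.0000, hold=0.0000 ⇒ V=0.0000 continue  boundary S*=-
step 3: (k=3,j=0): S=61.6485, (K−S)⁺=5.6615, hold=7.8399 ⇒ V=7.8399 continue | (k=3,j=1): S=73.7047, (K−S)⁺=0.0000, hold=2.5022 ⇒ V=2.5022 continue | (k=3,j=2): S=88.1186, (K−S)⁺=0.0000, hold=0.3723 ⇒ V=0.3723 continue | (k=3,j=3): S=105.3513, (K−S)⁺=0.0000, hold=0.0000 ⇒ V=0.0000 continue  boundary S*=-
step 2: (k=2,j=0): S=67.4076, (K−S)⁺=0.0000, hold=5.1987 ⇒ V=5.1987 continue | (k=2,j=1): S=80.5900, (K−S)⁺=0.0000, hold=1.4499 ⇒ V=1.4499 continue | (k=2,j=2): S=96.3504, (K−S)⁺=0.0000, hold=0.1885 ⇒ V=0.1885 continue  boundary S*=-
step 1: (k=1,j=0): S=73.7047, (K−S)⁺=0.0000, hold=3.3445 ⇒ V=3.3445 continue | (k=1,j=1): S=88.1186, (K−S)⁺=0.0000, hold=0.8268 ⇒ V=0.8268 continue  boundary S*=-
step 0: (k=0,j=0): S=80.5900, (K−S)⁺=0.0000, hold=2.0996 ⇒ V=2.0996 continue  boundary S*=-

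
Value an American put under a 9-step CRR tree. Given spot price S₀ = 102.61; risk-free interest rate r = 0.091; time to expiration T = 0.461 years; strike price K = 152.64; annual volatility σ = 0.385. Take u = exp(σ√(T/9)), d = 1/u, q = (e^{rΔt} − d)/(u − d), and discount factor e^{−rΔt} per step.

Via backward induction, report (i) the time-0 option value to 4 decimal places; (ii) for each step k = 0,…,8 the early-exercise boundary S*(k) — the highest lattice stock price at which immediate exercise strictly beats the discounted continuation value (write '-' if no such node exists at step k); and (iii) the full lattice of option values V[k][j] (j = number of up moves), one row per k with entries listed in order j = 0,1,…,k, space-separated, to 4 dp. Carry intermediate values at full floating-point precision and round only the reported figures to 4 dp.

params: Δt=0.05122 u=1.09104 d=0.91655 q=0.50501 e^(-rΔt)=0.99535
t_9 payoffs: 105.8006 96.8835 86.2688 73.6334 58.5924 40.6880 19.3751 0.0000 0.0000 0.0000
t_8: node(8,0) S=51.1038 payoff=101.5362 vs cont=100.8263 → 101.5362 [stop]  node(8,1) S=60.8328 payoff=91.8072 vs cont=91.0974 → 91.8072 [stop]  node(8,2) S=72.4138 payoff=80.2262 vs cont=79.5163 → 80.2262 [stop]  node(8,3) S=86.1997 payoff=66.4403 vs cont=65.7305 → 66.4403 [stop]  node(8,4) S=102.6100 payoff=50.0300 vs cont=49.3202 → 50.0300 [stop]  node(8,5) S=122.1444 payoff=30.4956 vs cont=29.7857 → 30.4956 [stop]  node(8,6) S=145.3978 payoff=7.2422 vs cont=9.5460 → 9.5460 [wait]  node(8,7) S=173.0780 payoff=0.0000 vs cont=0.0000 → 0.0000 [wait]  node(8,8) S=206.0278 payoff=0.0000 vs cont=0.0000 → 0.0000 [wait]  ⇒ S*(8)=122.1444
t_7: node(7,0) S=55.7565 payoff=96.8835 vs cont=96.1737 → 96.8835 [stop]  node(7,1) S=66.3712 payoff=86.2688 vs cont=85.5590 → 86.2688 [stop]  node(7,2) S=79.0066 payoff=73.6334 vs cont=72.9235 → 73.6334 [stop]  node(7,3) S=94.0476 payoff=58.5924 vs cont=57.8826 → 58.5924 [stop]  node(7,4) S=111.9520 payoff=40.6880 vs cont=39.9782 → 40.6880 [stop]  node(7,5) S=133.2649 payoff=19.3751 vs cont=19.8233 → 19.8233 [wait]  node(7,6) S=158.6353 payoff=0.0000 vs cont=4.7032 → 4.7032 [wait]  node(7,7) S=188.8356 payoff=0.0000 vs cont=0.0000 → 0.0000 [wait]  ⇒ S*(7)=111.9520
t_6: node(6,0) S=60.8328 payoff=91.8072 vs cont=91.0974 → 91.8072 [stop]  node(6,1) S=72.4138 payoff=80.2262 vs cont=79.5163 → 80.2262 [stop]  node(6,2) S=86.1997 payoff=66.4403 vs cont=65.7305 → 66.4403 [stop]  node(6,3) S=102.6100 payoff=50.0300 vs cont=49.3202 → 50.0300 [stop]  node(6,4) S=122.1444 payoff=30.4956 vs cont=30.0110 → 30.4956 [stop]  node(6,5) S=145.3978 payoff=7.2422 vs cont=12.1309 → 12.1309 [wait]  node(6,6) S=173.0780 payoff=0.0000 vs cont=2.3172 → 2.3172 [wait]  ⇒ S*(6)=122.1444
t_5: node(5,0) S=66.3712 payoff=86.2688 vs cont=85.5590 → 86.2688 [stop]  node(5,1) S=79.0066 payoff=73.6334 vs cont=72.9235 → 73.6334 [stop]  node(5,2) S=94.0476 payoff=58.5924 vs cont=57.8826 → 58.5924 [stop]  node(5,3) S=111.9520 payoff=40.6880 vs cont=39.9782 → 40.6880 [stop]  node(5,4) S=133.2649 payoff=19.3751 vs cont=21.1226 → 21.1226 [wait]  node(5,5) S=158.6353 payoff=0.0000 vs cont=7.1416 → 7.1416 [wait]  ⇒ S*(5)=111.9520
t_4: node(4,0) S=72.4138 payoff=80.2262 vs cont=79.5163 → 80.2262 [stop]  node(4,1) S=86.1997 payoff=66.4403 vs cont=65.7305 → 66.4403 [stop]  node(4,2) S=102.6100 payoff=50.0300 vs cont=49.3202 → 50.0300 [stop]  node(4,3) S=122.1444 payoff=30.4956 vs cont=30.6641 → 30.6641 [wait]  node(4,4) S=145.3978 payoff=7.2422 vs cont=13.9967 → 13.9967 [wait]  ⇒ S*(4)=102.6100
t_3: node(3,0) S=79.0066 payoff=73.6334 vs cont=72.9235 → 73.6334 [stop]  node(3,1) S=94.0476 payoff=58.5924 vs cont=57.8826 → 58.5924 [stop]  node(3,2) S=111.9520 payoff=40.6880 vs cont=40.0629 → 40.6880 [stop]  node(3,3) S=133.2649 payoff=19.3751 vs cont=22.1435 → 22.1435 [wait]  ⇒ S*(3)=111.9520
t_2: node(2,0) S=86.1997 payoff=66.4403 vs cont=65.7305 → 66.4403 [stop]  node(2,1) S=102.6100 payoff=50.0300 vs cont=49.3202 → 50.0300 [stop]  node(2,2) S=122.1444 payoff=30.4956 vs cont=31.1773 → 31.1773 [wait]  ⇒ S*(2)=102.6100
t_1: node(1,0) S=94.0476 payoff=58.5924 vs cont=57.8826 → 58.5924 [stop]  node(1,1) S=111.9520 payoff=40.6880 vs cont=40.3209 → 40.6880 [stop]  ⇒ S*(1)=111.9520
t_0: node(0,0) S=102.6100 payoff=50.0300 vs cont=49.3202 → 50.0300 [stop]  ⇒ S*(0)=102.6100

price = 50.0300
boundary = 102.6100 111.9520 102.6100 111.9520 102.6100 111.9520 122.1444 111.9520 122.1444
tree:
50.0300
58.5924 40.6880
66.4403 50.0300 31.1773
73.6334 58.5924 40.6880 22.1435
80.2262 66.4403 50.0300 30.6641 13.9967
86.2688 73.6334 58.5924 40.6880 21.1226 7.1416
91.8072 80.2262 66.4403 50.0300 30.4956 12.1309 2.3172
96.8835 86.2688 73.6334 58.5924 40.6880 19.8233 4.7032 0.0000
101.5362 91.8072 80.2262 66.4403 50.0300 30.4956 9.5460 0.0000 0.0000
105.8006 96.8835 86.2688 73.6334 58.5924 40.6880 19.3751 0.0000 0.0000 0.0000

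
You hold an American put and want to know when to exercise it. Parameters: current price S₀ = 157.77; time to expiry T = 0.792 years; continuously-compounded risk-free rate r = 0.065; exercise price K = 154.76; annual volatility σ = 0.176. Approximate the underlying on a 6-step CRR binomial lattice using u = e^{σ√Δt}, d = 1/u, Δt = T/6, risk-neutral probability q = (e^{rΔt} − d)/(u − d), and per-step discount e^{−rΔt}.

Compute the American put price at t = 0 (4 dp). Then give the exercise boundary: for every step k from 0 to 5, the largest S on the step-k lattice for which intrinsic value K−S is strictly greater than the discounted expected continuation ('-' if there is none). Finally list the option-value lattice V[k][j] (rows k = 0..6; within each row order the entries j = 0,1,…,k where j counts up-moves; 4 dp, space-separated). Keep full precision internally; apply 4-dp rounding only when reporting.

Δt=0.13200  u=1.06603  d=0.93806  q=0.55135  discount=0.99146
step 6 (expiry): payoffs max(K−S,0) = 47.2618 32.5962 15.9300 0.0000 0.0000 0.0000 0.0000
step 5: (k=5,j=0): S=114.5966, (K−S)⁺=40.1634, hold=38.8412 ⇒ V=40.1634 exercise | (k=5,j=1): S=130.2306, (K−S)⁺=24.5294, hold=23.2073 ⇒ V=24.5294 exercise | (k=5,j=2): S=147.9973, (K−S)⁺=6.7627, hold=7.0859 ⇒ V=7.0859 continue | (k=5,j=3): S=168.1880, (K−S)⁺=0.0000, hold=0.0000 ⇒ V=0.0000 continue | (k=5,j=4): S=191.1331, (K−S)⁺=0.0000, hold=0.0000 ⇒ V=0.0000 continue | (k=5,j=5): S=217.2086, (K−S)⁺=0.0000, hold=0.0000 ⇒ V=0.0000 continue  boundary S*=130.2306
step 4: (k=4,j=0): S=122.1638, (K−S)⁺=32.5962, hold=31.2741 ⇒ V=32.5962 exercise | (k=4,j=1): S=138.8300, (K−S)⁺=15.9300, hold=14.7845 ⇒ V=15.9300 exercise | (k=4,j=2): S=157.7700, (K−S)⁺=0.0000, hold=3.1519 ⇒ V=3.1519 continue | (k=4,j=3): S=179.2939, (K−S)⁺=0.0000, hold=0.0000 ⇒ V=0.0000 continue | (k=4,j=4): S=203.7542, (K−S)⁺=0.0000, hold=0.0000 ⇒ V=0.0000 continue  boundary S*=138.8300
step 3: (k=3,j=0): S=130.2306, (K−S)⁺=24.5294, hold=23.2073 ⇒ V=24.5294 exercise | (k=3,j=1): S=147.9973, (K−S)⁺=6.7627, hold=8.8089 ⇒ V=8.8089 continue | (k=3,j=2): S=168.1880, (K−S)⁺=0.0000, hold=1.4020 ⇒ V=1.4020 continue | (k=3,j=3): S=191.1331, (K−S)⁺=0.0000, hold=0.0000 ⇒ V=0.0000 continue  boundary S*=130.2306
step 2: (k=2,j=0): S=138.8300, (K−S)⁺=15.9300, hold=15.7264 ⇒ V=15.9300 exercise | (k=2,j=1): S=157.7700, (K−S)⁺=0.0000, hold=4.6847 ⇒ V=4.6847 continue | (k=2,j=2): S=179.2939, (K−S)⁺=0.0000, hold=0.6236 ⇒ V=0.6236 continue  boundary S*=138.8300
step 1: (k=1,j=0): S=147.9973, (K−S)⁺=6.7627, hold=9.6468 ⇒ V=9.6468 continue | (k=1,j=1): S=168.1880, (K−S)⁺=0.0000, hold=2.4247 ⇒ V=2.4247 continue  boundary S*=-
step 0: (k=0,j=0): S=157.7700, (K−S)⁺=0.0000, hold=5.6165 ⇒ V=5.6165 continue  boundary S*=-

price = 5.6165
boundary = - - 138.8300 130.2306 138.8300 130.2306
tree:
5.6165
9.6468 2.4247
15.9300 4.6847 0.6236
24.5294 8.8089 1.4020 0.0000
32.5962 15.9300 3.1519 0.0000 0.0000
40.1634 24.5294 7.0859 0.0000 0.0000 0.0000
47.2618 32.5962 15.9300 0.0000 0.0000 0.0000 0.0000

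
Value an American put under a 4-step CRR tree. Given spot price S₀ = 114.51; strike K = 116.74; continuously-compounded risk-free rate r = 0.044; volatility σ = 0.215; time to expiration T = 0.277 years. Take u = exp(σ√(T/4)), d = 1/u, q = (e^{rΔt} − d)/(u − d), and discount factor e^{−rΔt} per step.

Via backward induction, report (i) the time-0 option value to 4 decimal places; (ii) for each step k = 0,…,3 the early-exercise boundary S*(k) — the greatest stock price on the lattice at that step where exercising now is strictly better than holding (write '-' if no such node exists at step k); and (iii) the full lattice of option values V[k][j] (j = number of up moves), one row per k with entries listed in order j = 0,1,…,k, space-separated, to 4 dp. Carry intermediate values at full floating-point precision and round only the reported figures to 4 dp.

price = 5.8861
boundary = - - 102.2587 108.2111
tree:
5.8861
9.4346 2.5500
14.4813 4.6963 0.5261
20.1063 8.5289 1.0831 0.0000
25.4218 14.4813 2.2300 0.0000 0.0000

Δt=0.06925  u=1.05821  d=0.94499  q=0.51281  discount=0.99696
step 4 (expiry): payoffs max(K−S,0) = 25.4218 14.4813 2.2300 0.0000 0.0000
step 3: (k=3,j=0): S=96.6337, (K−S)⁺=20.1063, hold=19.7511 ⇒ V=20.1063 exercise | (k=3,j=1): S=108.2111, (K−S)⁺=8.5289, hold=8.1737 ⇒ V=8.5289 exercise | (k=3,j=2): S=121.1755, (K−S)⁺=0.0000, hold=1.0831 ⇒ V=1.0831 continue | (k=3,j=3): S=135.6932, (K−S)⁺=0.0000, hold=0.0000 ⇒ V=0.0000 continue  boundary S*=108.2111
step 2: (k=2,j=0): S=102.2587, (K−S)⁺=14.4813, hold=14.1261 ⇒ V=14.4813 exercise | (k=2,j=1): S=114.5100, (K−S)⁺=2.2300, hold=4.6963 ⇒ V=4.6963 continue | (k=2,j=2): S=128.2291, (K−S)⁺=0.0000, hold=0.5261 ⇒ V=0.5261 continue  boundary S*=102.2587
step 1: (k=1,j=0): S=108.2111, (K−S)⁺=8.5289, hold=9.4346 ⇒ V=9.4346 continue | (k=1,j=1): S=121.1755, (K−S)⁺=0.0000, hold=2.5500 ⇒ V=2.5500 continue  boundary S*=-
step 0: (k=0,j=0): S=114.5100, (K−S)⁺=2.2300, hold=5.8861 ⇒ V=5.8861 continue  boundary S*=-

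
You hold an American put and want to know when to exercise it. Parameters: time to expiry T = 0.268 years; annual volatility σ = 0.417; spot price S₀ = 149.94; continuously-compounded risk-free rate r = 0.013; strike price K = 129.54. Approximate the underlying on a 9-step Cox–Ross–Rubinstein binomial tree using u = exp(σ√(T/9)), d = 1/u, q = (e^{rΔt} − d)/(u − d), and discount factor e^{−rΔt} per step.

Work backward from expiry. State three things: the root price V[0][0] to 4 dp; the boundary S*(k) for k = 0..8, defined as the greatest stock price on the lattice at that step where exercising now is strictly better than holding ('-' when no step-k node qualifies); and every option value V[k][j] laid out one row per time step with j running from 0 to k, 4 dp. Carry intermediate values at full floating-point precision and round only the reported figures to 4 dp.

Δt=0.02978, u=1.07461, d=0.93057, q=0.48471, disc=e^(-rΔt)=0.99961
k=9 terminal: V=max(K-S,0) → 51.0785 38.9335 24.9087 8.7130 0.0000 0.0000 0.0000 0.0000 0.0000 0.0000
k=8: j=0 S=84.3156 intr=45.2244 cont=45.1742 V=45.2244[EX]; j=1 S=97.3667 intr=32.1733 cont=32.1232 V=32.1733[EX]; j=2 S=112.4379 intr=17.1021 cont=17.0520 V=17.1021[EX]; j=3 S=129.8420 intr=0.0000 cont=4.4880 V=4.4880[hold]; j=4 S=149.9400 intr=0.0000 cont=0.0000 V=0.0000[hold]; j=5 S=173.1490 intr=0.0000 cont=0.0000 V=0.0000[hold]; j=6 S=199.9504 intr=0.0000 cont=0.0000 V=0.0000[hold]; j=7 S=230.9004 intr=0.0000 cont=0.0000 V=0.0000[hold]; j=8 S=266.6410 intr=0.0000 cont=0.0000 V=0.0000[hold]  S*(8)=112.4379
k=7: j=0 S=90.6065 intr=38.9335 cont=38.8834 V=38.9335[EX]; j=1 S=104.6313 intr=24.9087 cont=24.8586 V=24.9087[EX]; j=2 S=120.8270 intr=8.7130 cont=10.9837 V=10.9837[hold]; j=3 S=139.5296 intr=0.0000 cont=2.3118 V=2.3118[hold]; j=4 S=161.1271 intr=0.0000 cont=0.0000 V=0.0000[hold]; j=5 S=186.0677 intr=0.0000 cont=0.0000 V=0.0000[hold]; j=6 S=214.8688 intr=0.0000 cont=0.0000 V=0.0000[hold]; j=7 S=248.1280 intr=0.0000 cont=0.0000 V=0.0000[hold]  S*(7)=104.6313
k=6: j=0 S=97.3667 intr=32.1733 cont=32.1232 V=32.1733[EX]; j=1 S=112.4379 intr=17.1021 cont=18.1522 V=18.1522[hold]; j=2 S=129.8420 intr=0.0000 cont=6.7777 V=6.7777[hold]; j=3 S=149.9400 intr=0.0000 cont=1.1908 V=1.1908[hold]; j=4 S=173.1490 intr=0.0000 cont=0.0000 V=0.0000[hold]; j=5 S=199.9504 intr=0.0000 cont=0.0000 V=0.0000[hold]; j=6 S=230.9004 intr=0.0000 cont=0.0000 V=0.0000[hold]  S*(6)=97.3667
k=5: j=0 S=104.6313 intr=24.9087 cont=25.3674 V=25.3674[hold]; j=1 S=120.8270 intr=8.7130 cont=12.6340 V=12.6340[hold]; j=2 S=139.5296 intr=0.0000 cont=4.0681 V=4.0681[hold]; j=3 S=161.1271 intr=0.0000 cont=0.6134 V=0.6134[hold]; j=4 S=186.0677 intr=0.0000 cont=0.0000 V=0.0000[hold]; j=5 S=214.8688 intr=0.0000 cont=0.0000 V=0.0000[hold]  S*(5)=-
k=4: j=0 S=112.4379 intr=17.1021 cont=19.1880 V=19.1880[hold]; j=1 S=129.8420 intr=0.0000 cont=8.4788 V=8.4788[hold]; j=2 S=149.9400 intr=0.0000 cont=2.3927 V=2.3927[hold]; j=3 S=173.1490 intr=0.0000 cont=0.3159 V=0.3159[hold]; j=4 S=199.9504 intr=0.0000 cont=0.0000 V=0.0000[hold]  S*(4)=-
k=3: j=0 S=120.8270 intr=8.7130 cont=13.9918 V=13.9918[hold]; j=1 S=139.5296 intr=0.0000 cont=5.5267 V=5.5267[hold]; j=2 S=161.1271 intr=0.0000 cont=1.3855 V=1.3855[hold]; j=3 S=186.0677 intr=0.0000 cont=0.1627 V=0.1627[hold]  S*(3)=-
k=2: j=0 S=129.8420 intr=0.0000 cont=9.8849 V=9.8849[hold]; j=1 S=149.9400 intr=0.0000 cont=3.5181 V=3.5181[hold]; j=2 S=173.1490 intr=0.0000 cont=0.7925 V=0.7925[hold]  S*(2)=-
k=1: j=0 S=139.5296 intr=0.0000 cont=6.7962 V=6.7962[hold]; j=1 S=161.1271 intr=0.0000 cont=2.1961 V=2.1961[hold]  S*(1)=-
k=0: j=0 S=149.9400 intr=0.0000 cont=4.5647 V=4.5647[hold]  S*(0)=-

price = 4.5647
boundary = - - - - - - 97.3667 104.6313 112.4379
tree:
4.5647
6.7962 2.1961
9.8849 3.5181 0.7925
13.9918 5.5267 1.3855 0.1627
19.1880 8.4788 2.3927 0.3159 0.0000
25.3674 12.6340 4.0681 0.6134 0.0000 0.0000
32.1733 18.1522 6.7777 1.1908 0.0000 0.0000 0.0000
38.9335 24.9087 10.9837 2.3118 0.0000 0.0000 0.0000 0.0000
45.2244 32.1733 17.1021 4.4880 0.0000 0.0000 0.0000 0.0000 0.0000
51.0785 38.9335 24.9087 8.7130 0.0000 0.0000 0.0000 0.0000 0.0000 0.0000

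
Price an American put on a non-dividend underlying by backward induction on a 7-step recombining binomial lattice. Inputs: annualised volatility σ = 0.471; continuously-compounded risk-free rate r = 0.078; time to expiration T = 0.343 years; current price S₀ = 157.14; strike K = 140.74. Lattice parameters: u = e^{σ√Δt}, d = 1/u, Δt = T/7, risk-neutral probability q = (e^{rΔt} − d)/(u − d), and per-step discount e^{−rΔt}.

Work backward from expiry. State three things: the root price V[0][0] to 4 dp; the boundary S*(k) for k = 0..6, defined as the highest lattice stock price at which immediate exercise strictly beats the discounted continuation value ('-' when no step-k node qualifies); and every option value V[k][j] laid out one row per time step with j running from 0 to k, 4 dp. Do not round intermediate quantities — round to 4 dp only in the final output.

params: Δt=0.04900 u=1.10989 d=0.90099 q=0.49229 e^(-rΔt)=0.99619
t_7 payoffs: 64.9993 47.4385 25.8062 0.0000 0.0000 0.0000 0.0000 0.0000
t_6: node(6,0) S=84.0637 payoff=56.6763 vs cont=56.1394 → 56.6763 [stop]  node(6,1) S=103.5543 payoff=37.1857 vs cont=36.6488 → 37.1857 [stop]  node(6,2) S=127.5638 payoff=13.1762 vs cont=13.0521 → 13.1762 [stop]  node(6,3) S=157.1400 payoff=0.0000 vs cont=0.0000 → 0.0000 [wait]  node(6,4) S=193.5736 payoff=0.0000 vs cont=0.0000 → 0.0000 [wait]  node(6,5) S=238.4544 payoff=0.0000 vs cont=0.0000 → 0.0000 [wait]  node(6,6) S=293.7411 payoff=0.0000 vs cont=0.0000 → 0.0000 [wait]  ⇒ S*(6)=127.5638
t_5: node(5,0) S=93.3015 payoff=47.4385 vs cont=46.9017 → 47.4385 [stop]  node(5,1) S=114.9338 payoff=25.8062 vs cont=25.2693 → 25.8062 [stop]  node(5,2) S=141.5817 payoff=0.0000 vs cont=6.6642 → 6.6642 [wait]  node(5,3) S=174.4080 payoff=0.0000 vs cont=0.0000 → 0.0000 [wait]  node(5,4) S=214.8453 payoff=0.0000 vs cont=0.0000 → 0.0000 [wait]  node(5,5) S=264.6580 payoff=0.0000 vs cont=0.0000 → 0.0000 [wait]  ⇒ S*(5)=114.9338
t_4: node(4,0) S=103.5543 payoff=37.1857 vs cont=36.6488 → 37.1857 [stop]  node(4,1) S=127.5638 payoff=13.1762 vs cont=16.3203 → 16.3203 [wait]  node(4,2) S=157.1400 payoff=0.0000 vs cont=3.3706 → 3.3706 [wait]  node(4,3) S=193.5736 payoff=0.0000 vs cont=0.0000 → 0.0000 [wait]  node(4,4) S=238.4544 payoff=0.0000 vs cont=0.0000 → 0.0000 [wait]  ⇒ S*(4)=103.5543
t_3: node(3,0) S=114.9338 payoff=25.8062 vs cont=26.8112 → 26.8112 [wait]  node(3,1) S=141.5817 payoff=0.0000 vs cont=9.9073 → 9.9073 [wait]  node(3,2) S=174.4080 payoff=0.0000 vs cont=1.7047 → 1.7047 [wait]  node(3,3) S=214.8453 payoff=0.0000 vs cont=0.0000 → 0.0000 [wait]  ⇒ S*(3)=-
t_2: node(2,0) S=127.5638 payoff=13.1762 vs cont=18.4191 → 18.4191 [wait]  node(2,1) S=157.1400 payoff=0.0000 vs cont=5.8469 → 5.8469 [wait]  node(2,2) S=193.5736 payoff=0.0000 vs cont=0.8622 → 0.8622 [wait]  ⇒ S*(2)=-
t_1: node(1,0) S=141.5817 payoff=0.0000 vs cont=12.1833 → 12.1833 [wait]  node(1,1) S=174.4080 payoff=0.0000 vs cont=3.3800 → 3.3800 [wait]  ⇒ S*(1)=-
t_0: node(0,0) S=157.1400 payoff=0.0000 vs cont=7.8196 → 7.8196 [wait]  ⇒ S*(0)=-

price = 7.8196
boundary = - - - - 103.5543 114.9338 127.5638
tree:
7.8196
12.1833 3.3800
18.4191 5.8469 0.8622
26.8112 9.9073 1.7047 0.0000
37.1857 16.3203 3.3706 0.0000 0.0000
47.4385 25.8062 6.6642 0.0000 0.0000 0.0000
56.6763 37.1857 13.1762 0.0000 0.0000 0.0000 0.0000
64.9993 47.4385 25.8062 0.0000 0.0000 0.0000 0.0000 0.0000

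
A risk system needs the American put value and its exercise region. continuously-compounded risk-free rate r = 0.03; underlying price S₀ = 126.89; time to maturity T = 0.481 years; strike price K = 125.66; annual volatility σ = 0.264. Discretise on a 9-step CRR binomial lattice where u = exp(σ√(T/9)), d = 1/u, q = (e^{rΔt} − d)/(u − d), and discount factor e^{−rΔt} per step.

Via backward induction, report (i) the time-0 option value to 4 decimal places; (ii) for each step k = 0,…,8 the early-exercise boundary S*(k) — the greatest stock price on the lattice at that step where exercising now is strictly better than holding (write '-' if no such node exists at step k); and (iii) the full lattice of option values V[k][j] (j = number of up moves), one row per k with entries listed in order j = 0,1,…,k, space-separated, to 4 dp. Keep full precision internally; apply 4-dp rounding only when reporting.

params: Δt=0.05344 u=1.06293 d=0.94079 q=0.49788 e^(-rΔt)=0.99840
t_9 payoffs: 52.3985 42.8872 32.1412 20.0001 6.2827 0.0000 0.0000 0.0000 0.0000 0.0000
t_8: node(8,0) S=77.8721 payoff=47.7879 vs cont=47.5866 → 47.7879 [stop]  node(8,1) S=87.9819 payoff=37.6781 vs cont=37.4768 → 37.6781 [stop]  node(8,2) S=99.4042 payoff=26.2558 vs cont=26.0545 → 26.2558 [stop]  node(8,3) S=112.3094 payoff=13.3506 vs cont=13.1493 → 13.3506 [stop]  node(8,4) S=126.8900 payoff=0.0000 vs cont=3.1496 → 3.1496 [wait]  node(8,5) S=143.3636 payoff=0.0000 vs cont=0.0000 → 0.0000 [wait]  node(8,6) S=161.9758 payoff=0.0000 vs cont=0.0000 → 0.0000 [wait]  node(8,7) S=183.0045 payoff=0.0000 vs cont=0.0000 → 0.0000 [wait]  node(8,8) S=206.7631 payoff=0.0000 vs cont=0.0000 → 0.0000 [wait]  ⇒ S*(8)=112.3094
t_7: node(7,0) S=82.7728 payoff=42.8872 vs cont=42.6859 → 42.8872 [stop]  node(7,1) S=93.5188 payoff=32.1412 vs cont=31.9399 → 32.1412 [stop]  node(7,2) S=105.6599 payoff=20.0001 vs cont=19.7988 → 20.0001 [stop]  node(7,3) S=119.3773 payoff=6.2827 vs cont=8.2584 → 8.2584 [wait]  node(7,4) S=134.8755 payoff=0.0000 vs cont=1.5789 → 1.5789 [wait]  node(7,5) S=152.3858 payoff=0.0000 vs cont=0.0000 → 0.0000 [wait]  node(7,6) S=172.1694 payoff=0.0000 vs cont=0.0000 → 0.0000 [wait]  node(7,7) S=194.5214 payoff=0.0000 vs cont=0.0000 → 0.0000 [wait]  ⇒ S*(7)=105.6599
t_6: node(6,0) S=87.9819 payoff=37.6781 vs cont=37.4768 → 37.6781 [stop]  node(6,1) S=99.4042 payoff=26.2558 vs cont=26.0545 → 26.2558 [stop]  node(6,2) S=112.3094 payoff=13.3506 vs cont=14.1314 → 14.1314 [wait]  node(6,3) S=126.8900 payoff=0.0000 vs cont=4.9249 → 4.9249 [wait]  node(6,4) S=143.3636 payoff=0.0000 vs cont=0.7915 → 0.7915 [wait]  node(6,5) S=161.9758 payoff=0.0000 vs cont=0.0000 → 0.0000 [wait]  node(6,6) S=183.0045 payoff=0.0000 vs cont=0.0000 → 0.0000 [wait]  ⇒ S*(6)=99.4042
t_5: node(5,0) S=93.5188 payoff=32.1412 vs cont=31.9399 → 32.1412 [stop]  node(5,1) S=105.6599 payoff=20.0001 vs cont=20.1869 → 20.1869 [wait]  node(5,2) S=119.3773 payoff=6.2827 vs cont=9.5324 → 9.5324 [wait]  node(5,3) S=134.8755 payoff=0.0000 vs cont=2.8624 → 2.8624 [wait]  node(5,4) S=152.3858 payoff=0.0000 vs cont=0.3968 → 0.3968 [wait]  node(5,5) S=172.1694 payoff=0.0000 vs cont=0.0000 → 0.0000 [wait]  ⇒ S*(5)=93.5188
t_4: node(4,0) S=99.4042 payoff=26.2558 vs cont=26.1474 → 26.2558 [stop]  node(4,1) S=112.3094 payoff=13.3506 vs cont=14.8583 → 14.8583 [wait]  node(4,2) S=126.8900 payoff=0.0000 vs cont=6.2015 → 6.2015 [wait]  node(4,3) S=143.3636 payoff=0.0000 vs cont=1.6322 → 1.6322 [wait]  node(4,4) S=161.9758 payoff=0.0000 vs cont=0.1989 → 0.1989 [wait]  ⇒ S*(4)=99.4042
t_3: node(3,0) S=105.6599 payoff=20.0001 vs cont=20.5482 → 20.5482 [wait]  node(3,1) S=119.3773 payoff=6.2827 vs cont=10.5313 → 10.5313 [wait]  node(3,2) S=134.8755 payoff=0.0000 vs cont=3.9202 → 3.9202 [wait]  node(3,3) S=152.3858 payoff=0.0000 vs cont=0.9171 → 0.9171 [wait]  ⇒ S*(3)=-
t_2: node(2,0) S=112.3094 payoff=13.3506 vs cont=15.5360 → 15.5360 [wait]  node(2,1) S=126.8900 payoff=0.0000 vs cont=7.2282 → 7.2282 [wait]  node(2,2) S=143.3636 payoff=0.0000 vs cont=2.4211 → 2.4211 [wait]  ⇒ S*(2)=-
t_1: node(1,0) S=119.3773 payoff=6.2827 vs cont=11.3814 → 11.3814 [wait]  node(1,1) S=134.8755 payoff=0.0000 vs cont=4.8271 → 4.8271 [wait]  ⇒ S*(1)=-
t_0: node(0,0) S=126.8900 payoff=0.0000 vs cont=8.1051 → 8.1051 [wait]  ⇒ S*(0)=-

price = 8.1051
boundary = - - - - 99.4042 93.5188 99.4042 105.6599 112.3094
tree:
8.1051
11.3814 4.8271
15.5360 7.2282 2.4211
20.5482 10.5313 3.9202 0.9171
26.2558 14.8583 6.2015 1.6322 0.1989
32.1412 20.1869 9.5324 2.8624 0.3968 0.0000
37.6781 26.2558 14.1314 4.9249 0.7915 0.0000 0.0000
42.8872 32.1412 20.0001 8.2584 1.5789 0.0000 0.0000 0.0000
47.7879 37.6781 26.2558 13.3506 3.1496 0.0000 0.0000 0.0000 0.0000
52.3985 42.8872 32.1412 20.0001 6.2827 0.0000 0.0000 0.0000 0.0000 0.0000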